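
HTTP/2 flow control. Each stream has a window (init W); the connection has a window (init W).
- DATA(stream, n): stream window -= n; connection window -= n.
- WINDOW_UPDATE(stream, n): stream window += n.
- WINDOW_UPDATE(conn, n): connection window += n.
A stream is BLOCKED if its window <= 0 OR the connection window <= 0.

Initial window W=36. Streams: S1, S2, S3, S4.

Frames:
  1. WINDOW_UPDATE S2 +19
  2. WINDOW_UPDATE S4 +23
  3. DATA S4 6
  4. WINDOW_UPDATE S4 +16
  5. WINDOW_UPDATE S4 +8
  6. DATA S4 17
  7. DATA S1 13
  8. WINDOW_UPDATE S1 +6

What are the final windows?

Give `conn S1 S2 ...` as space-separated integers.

Answer: 0 29 55 36 60

Derivation:
Op 1: conn=36 S1=36 S2=55 S3=36 S4=36 blocked=[]
Op 2: conn=36 S1=36 S2=55 S3=36 S4=59 blocked=[]
Op 3: conn=30 S1=36 S2=55 S3=36 S4=53 blocked=[]
Op 4: conn=30 S1=36 S2=55 S3=36 S4=69 blocked=[]
Op 5: conn=30 S1=36 S2=55 S3=36 S4=77 blocked=[]
Op 6: conn=13 S1=36 S2=55 S3=36 S4=60 blocked=[]
Op 7: conn=0 S1=23 S2=55 S3=36 S4=60 blocked=[1, 2, 3, 4]
Op 8: conn=0 S1=29 S2=55 S3=36 S4=60 blocked=[1, 2, 3, 4]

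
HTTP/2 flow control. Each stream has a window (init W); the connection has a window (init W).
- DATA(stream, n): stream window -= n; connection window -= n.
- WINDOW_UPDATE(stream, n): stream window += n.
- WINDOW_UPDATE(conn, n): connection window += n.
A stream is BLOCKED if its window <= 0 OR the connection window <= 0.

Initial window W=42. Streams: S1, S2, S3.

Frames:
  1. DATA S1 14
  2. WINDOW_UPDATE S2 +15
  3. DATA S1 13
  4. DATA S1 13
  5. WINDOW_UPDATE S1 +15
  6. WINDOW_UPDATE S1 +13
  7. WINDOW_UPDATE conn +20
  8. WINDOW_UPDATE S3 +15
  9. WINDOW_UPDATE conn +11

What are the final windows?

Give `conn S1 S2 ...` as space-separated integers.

Op 1: conn=28 S1=28 S2=42 S3=42 blocked=[]
Op 2: conn=28 S1=28 S2=57 S3=42 blocked=[]
Op 3: conn=15 S1=15 S2=57 S3=42 blocked=[]
Op 4: conn=2 S1=2 S2=57 S3=42 blocked=[]
Op 5: conn=2 S1=17 S2=57 S3=42 blocked=[]
Op 6: conn=2 S1=30 S2=57 S3=42 blocked=[]
Op 7: conn=22 S1=30 S2=57 S3=42 blocked=[]
Op 8: conn=22 S1=30 S2=57 S3=57 blocked=[]
Op 9: conn=33 S1=30 S2=57 S3=57 blocked=[]

Answer: 33 30 57 57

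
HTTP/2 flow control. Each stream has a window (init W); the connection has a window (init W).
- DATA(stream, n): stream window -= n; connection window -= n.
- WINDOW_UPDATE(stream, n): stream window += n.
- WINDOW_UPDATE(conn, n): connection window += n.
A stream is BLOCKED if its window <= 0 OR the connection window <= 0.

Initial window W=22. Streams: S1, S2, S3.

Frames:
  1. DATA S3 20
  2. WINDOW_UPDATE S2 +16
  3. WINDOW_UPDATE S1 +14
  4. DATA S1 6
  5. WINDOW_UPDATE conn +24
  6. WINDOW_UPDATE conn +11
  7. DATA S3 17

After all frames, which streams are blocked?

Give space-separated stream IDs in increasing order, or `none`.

Op 1: conn=2 S1=22 S2=22 S3=2 blocked=[]
Op 2: conn=2 S1=22 S2=38 S3=2 blocked=[]
Op 3: conn=2 S1=36 S2=38 S3=2 blocked=[]
Op 4: conn=-4 S1=30 S2=38 S3=2 blocked=[1, 2, 3]
Op 5: conn=20 S1=30 S2=38 S3=2 blocked=[]
Op 6: conn=31 S1=30 S2=38 S3=2 blocked=[]
Op 7: conn=14 S1=30 S2=38 S3=-15 blocked=[3]

Answer: S3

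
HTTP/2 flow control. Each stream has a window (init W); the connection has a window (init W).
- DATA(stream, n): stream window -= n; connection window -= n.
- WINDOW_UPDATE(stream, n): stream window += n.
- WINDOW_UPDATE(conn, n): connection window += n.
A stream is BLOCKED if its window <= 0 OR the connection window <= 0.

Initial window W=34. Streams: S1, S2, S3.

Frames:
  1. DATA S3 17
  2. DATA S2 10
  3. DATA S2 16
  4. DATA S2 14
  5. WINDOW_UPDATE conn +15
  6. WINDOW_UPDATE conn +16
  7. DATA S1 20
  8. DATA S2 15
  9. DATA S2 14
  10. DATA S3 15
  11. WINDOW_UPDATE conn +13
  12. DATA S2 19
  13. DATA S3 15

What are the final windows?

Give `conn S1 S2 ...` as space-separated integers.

Answer: -77 14 -54 -13

Derivation:
Op 1: conn=17 S1=34 S2=34 S3=17 blocked=[]
Op 2: conn=7 S1=34 S2=24 S3=17 blocked=[]
Op 3: conn=-9 S1=34 S2=8 S3=17 blocked=[1, 2, 3]
Op 4: conn=-23 S1=34 S2=-6 S3=17 blocked=[1, 2, 3]
Op 5: conn=-8 S1=34 S2=-6 S3=17 blocked=[1, 2, 3]
Op 6: conn=8 S1=34 S2=-6 S3=17 blocked=[2]
Op 7: conn=-12 S1=14 S2=-6 S3=17 blocked=[1, 2, 3]
Op 8: conn=-27 S1=14 S2=-21 S3=17 blocked=[1, 2, 3]
Op 9: conn=-41 S1=14 S2=-35 S3=17 blocked=[1, 2, 3]
Op 10: conn=-56 S1=14 S2=-35 S3=2 blocked=[1, 2, 3]
Op 11: conn=-43 S1=14 S2=-35 S3=2 blocked=[1, 2, 3]
Op 12: conn=-62 S1=14 S2=-54 S3=2 blocked=[1, 2, 3]
Op 13: conn=-77 S1=14 S2=-54 S3=-13 blocked=[1, 2, 3]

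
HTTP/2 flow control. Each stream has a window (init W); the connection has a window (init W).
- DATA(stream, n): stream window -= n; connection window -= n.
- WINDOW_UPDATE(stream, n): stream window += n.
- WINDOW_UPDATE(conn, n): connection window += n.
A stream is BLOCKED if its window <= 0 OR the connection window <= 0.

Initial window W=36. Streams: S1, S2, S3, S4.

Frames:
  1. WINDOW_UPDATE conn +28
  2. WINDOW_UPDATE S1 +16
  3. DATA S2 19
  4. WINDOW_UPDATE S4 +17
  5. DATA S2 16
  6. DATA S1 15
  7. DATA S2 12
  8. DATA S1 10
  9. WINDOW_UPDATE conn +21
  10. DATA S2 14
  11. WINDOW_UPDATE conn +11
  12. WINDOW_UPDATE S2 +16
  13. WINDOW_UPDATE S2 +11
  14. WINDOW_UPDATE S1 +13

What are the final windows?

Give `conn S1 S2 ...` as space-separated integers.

Op 1: conn=64 S1=36 S2=36 S3=36 S4=36 blocked=[]
Op 2: conn=64 S1=52 S2=36 S3=36 S4=36 blocked=[]
Op 3: conn=45 S1=52 S2=17 S3=36 S4=36 blocked=[]
Op 4: conn=45 S1=52 S2=17 S3=36 S4=53 blocked=[]
Op 5: conn=29 S1=52 S2=1 S3=36 S4=53 blocked=[]
Op 6: conn=14 S1=37 S2=1 S3=36 S4=53 blocked=[]
Op 7: conn=2 S1=37 S2=-11 S3=36 S4=53 blocked=[2]
Op 8: conn=-8 S1=27 S2=-11 S3=36 S4=53 blocked=[1, 2, 3, 4]
Op 9: conn=13 S1=27 S2=-11 S3=36 S4=53 blocked=[2]
Op 10: conn=-1 S1=27 S2=-25 S3=36 S4=53 blocked=[1, 2, 3, 4]
Op 11: conn=10 S1=27 S2=-25 S3=36 S4=53 blocked=[2]
Op 12: conn=10 S1=27 S2=-9 S3=36 S4=53 blocked=[2]
Op 13: conn=10 S1=27 S2=2 S3=36 S4=53 blocked=[]
Op 14: conn=10 S1=40 S2=2 S3=36 S4=53 blocked=[]

Answer: 10 40 2 36 53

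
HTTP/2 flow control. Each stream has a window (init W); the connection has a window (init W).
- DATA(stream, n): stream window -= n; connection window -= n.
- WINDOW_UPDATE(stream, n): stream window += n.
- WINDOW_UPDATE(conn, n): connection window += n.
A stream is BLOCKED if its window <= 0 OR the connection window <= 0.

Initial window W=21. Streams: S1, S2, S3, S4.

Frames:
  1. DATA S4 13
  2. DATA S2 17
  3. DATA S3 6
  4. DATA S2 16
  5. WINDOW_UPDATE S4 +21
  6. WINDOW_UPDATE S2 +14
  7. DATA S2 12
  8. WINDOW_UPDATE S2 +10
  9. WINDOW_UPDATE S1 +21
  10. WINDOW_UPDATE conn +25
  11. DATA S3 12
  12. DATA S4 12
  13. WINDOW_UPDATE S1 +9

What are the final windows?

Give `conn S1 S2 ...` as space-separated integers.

Op 1: conn=8 S1=21 S2=21 S3=21 S4=8 blocked=[]
Op 2: conn=-9 S1=21 S2=4 S3=21 S4=8 blocked=[1, 2, 3, 4]
Op 3: conn=-15 S1=21 S2=4 S3=15 S4=8 blocked=[1, 2, 3, 4]
Op 4: conn=-31 S1=21 S2=-12 S3=15 S4=8 blocked=[1, 2, 3, 4]
Op 5: conn=-31 S1=21 S2=-12 S3=15 S4=29 blocked=[1, 2, 3, 4]
Op 6: conn=-31 S1=21 S2=2 S3=15 S4=29 blocked=[1, 2, 3, 4]
Op 7: conn=-43 S1=21 S2=-10 S3=15 S4=29 blocked=[1, 2, 3, 4]
Op 8: conn=-43 S1=21 S2=0 S3=15 S4=29 blocked=[1, 2, 3, 4]
Op 9: conn=-43 S1=42 S2=0 S3=15 S4=29 blocked=[1, 2, 3, 4]
Op 10: conn=-18 S1=42 S2=0 S3=15 S4=29 blocked=[1, 2, 3, 4]
Op 11: conn=-30 S1=42 S2=0 S3=3 S4=29 blocked=[1, 2, 3, 4]
Op 12: conn=-42 S1=42 S2=0 S3=3 S4=17 blocked=[1, 2, 3, 4]
Op 13: conn=-42 S1=51 S2=0 S3=3 S4=17 blocked=[1, 2, 3, 4]

Answer: -42 51 0 3 17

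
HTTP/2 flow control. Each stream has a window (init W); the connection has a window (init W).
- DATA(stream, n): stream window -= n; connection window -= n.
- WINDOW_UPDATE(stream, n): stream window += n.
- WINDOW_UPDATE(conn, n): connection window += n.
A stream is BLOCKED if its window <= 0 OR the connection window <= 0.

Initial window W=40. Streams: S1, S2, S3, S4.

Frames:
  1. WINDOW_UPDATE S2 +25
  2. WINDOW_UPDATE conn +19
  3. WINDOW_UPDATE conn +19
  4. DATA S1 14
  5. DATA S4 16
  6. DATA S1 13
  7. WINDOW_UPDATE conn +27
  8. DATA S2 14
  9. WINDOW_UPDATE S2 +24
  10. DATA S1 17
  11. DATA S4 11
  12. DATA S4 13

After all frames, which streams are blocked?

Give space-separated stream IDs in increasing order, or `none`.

Answer: S1 S4

Derivation:
Op 1: conn=40 S1=40 S2=65 S3=40 S4=40 blocked=[]
Op 2: conn=59 S1=40 S2=65 S3=40 S4=40 blocked=[]
Op 3: conn=78 S1=40 S2=65 S3=40 S4=40 blocked=[]
Op 4: conn=64 S1=26 S2=65 S3=40 S4=40 blocked=[]
Op 5: conn=48 S1=26 S2=65 S3=40 S4=24 blocked=[]
Op 6: conn=35 S1=13 S2=65 S3=40 S4=24 blocked=[]
Op 7: conn=62 S1=13 S2=65 S3=40 S4=24 blocked=[]
Op 8: conn=48 S1=13 S2=51 S3=40 S4=24 blocked=[]
Op 9: conn=48 S1=13 S2=75 S3=40 S4=24 blocked=[]
Op 10: conn=31 S1=-4 S2=75 S3=40 S4=24 blocked=[1]
Op 11: conn=20 S1=-4 S2=75 S3=40 S4=13 blocked=[1]
Op 12: conn=7 S1=-4 S2=75 S3=40 S4=0 blocked=[1, 4]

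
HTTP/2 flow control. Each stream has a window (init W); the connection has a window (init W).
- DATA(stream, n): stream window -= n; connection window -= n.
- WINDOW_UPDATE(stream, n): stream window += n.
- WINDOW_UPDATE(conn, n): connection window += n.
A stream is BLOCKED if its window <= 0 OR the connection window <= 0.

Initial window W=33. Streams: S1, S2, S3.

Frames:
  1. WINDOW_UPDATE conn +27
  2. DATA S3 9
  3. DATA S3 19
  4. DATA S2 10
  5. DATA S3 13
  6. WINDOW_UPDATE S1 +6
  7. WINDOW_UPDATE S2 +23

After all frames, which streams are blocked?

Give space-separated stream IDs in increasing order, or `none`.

Op 1: conn=60 S1=33 S2=33 S3=33 blocked=[]
Op 2: conn=51 S1=33 S2=33 S3=24 blocked=[]
Op 3: conn=32 S1=33 S2=33 S3=5 blocked=[]
Op 4: conn=22 S1=33 S2=23 S3=5 blocked=[]
Op 5: conn=9 S1=33 S2=23 S3=-8 blocked=[3]
Op 6: conn=9 S1=39 S2=23 S3=-8 blocked=[3]
Op 7: conn=9 S1=39 S2=46 S3=-8 blocked=[3]

Answer: S3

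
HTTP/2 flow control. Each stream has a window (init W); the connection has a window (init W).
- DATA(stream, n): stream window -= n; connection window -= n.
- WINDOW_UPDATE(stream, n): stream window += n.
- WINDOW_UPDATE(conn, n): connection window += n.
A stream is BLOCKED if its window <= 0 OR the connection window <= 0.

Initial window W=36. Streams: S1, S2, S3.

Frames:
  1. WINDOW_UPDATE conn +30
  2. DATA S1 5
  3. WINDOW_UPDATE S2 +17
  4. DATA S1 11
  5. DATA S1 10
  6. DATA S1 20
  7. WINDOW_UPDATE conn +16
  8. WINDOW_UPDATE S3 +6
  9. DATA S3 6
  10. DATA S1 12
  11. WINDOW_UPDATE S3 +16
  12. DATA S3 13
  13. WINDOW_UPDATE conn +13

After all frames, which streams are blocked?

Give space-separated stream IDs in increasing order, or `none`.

Answer: S1

Derivation:
Op 1: conn=66 S1=36 S2=36 S3=36 blocked=[]
Op 2: conn=61 S1=31 S2=36 S3=36 blocked=[]
Op 3: conn=61 S1=31 S2=53 S3=36 blocked=[]
Op 4: conn=50 S1=20 S2=53 S3=36 blocked=[]
Op 5: conn=40 S1=10 S2=53 S3=36 blocked=[]
Op 6: conn=20 S1=-10 S2=53 S3=36 blocked=[1]
Op 7: conn=36 S1=-10 S2=53 S3=36 blocked=[1]
Op 8: conn=36 S1=-10 S2=53 S3=42 blocked=[1]
Op 9: conn=30 S1=-10 S2=53 S3=36 blocked=[1]
Op 10: conn=18 S1=-22 S2=53 S3=36 blocked=[1]
Op 11: conn=18 S1=-22 S2=53 S3=52 blocked=[1]
Op 12: conn=5 S1=-22 S2=53 S3=39 blocked=[1]
Op 13: conn=18 S1=-22 S2=53 S3=39 blocked=[1]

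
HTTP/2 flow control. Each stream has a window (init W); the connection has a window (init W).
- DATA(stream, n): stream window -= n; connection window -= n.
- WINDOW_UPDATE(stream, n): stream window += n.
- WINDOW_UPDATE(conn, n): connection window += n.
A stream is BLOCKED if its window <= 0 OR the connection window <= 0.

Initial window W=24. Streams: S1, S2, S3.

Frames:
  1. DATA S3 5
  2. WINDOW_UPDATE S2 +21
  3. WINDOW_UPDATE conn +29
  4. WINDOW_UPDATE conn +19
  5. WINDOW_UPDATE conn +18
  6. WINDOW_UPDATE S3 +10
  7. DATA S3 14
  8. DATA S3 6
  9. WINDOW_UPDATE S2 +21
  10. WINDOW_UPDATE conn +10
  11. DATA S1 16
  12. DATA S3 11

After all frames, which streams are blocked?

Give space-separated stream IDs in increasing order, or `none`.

Op 1: conn=19 S1=24 S2=24 S3=19 blocked=[]
Op 2: conn=19 S1=24 S2=45 S3=19 blocked=[]
Op 3: conn=48 S1=24 S2=45 S3=19 blocked=[]
Op 4: conn=67 S1=24 S2=45 S3=19 blocked=[]
Op 5: conn=85 S1=24 S2=45 S3=19 blocked=[]
Op 6: conn=85 S1=24 S2=45 S3=29 blocked=[]
Op 7: conn=71 S1=24 S2=45 S3=15 blocked=[]
Op 8: conn=65 S1=24 S2=45 S3=9 blocked=[]
Op 9: conn=65 S1=24 S2=66 S3=9 blocked=[]
Op 10: conn=75 S1=24 S2=66 S3=9 blocked=[]
Op 11: conn=59 S1=8 S2=66 S3=9 blocked=[]
Op 12: conn=48 S1=8 S2=66 S3=-2 blocked=[3]

Answer: S3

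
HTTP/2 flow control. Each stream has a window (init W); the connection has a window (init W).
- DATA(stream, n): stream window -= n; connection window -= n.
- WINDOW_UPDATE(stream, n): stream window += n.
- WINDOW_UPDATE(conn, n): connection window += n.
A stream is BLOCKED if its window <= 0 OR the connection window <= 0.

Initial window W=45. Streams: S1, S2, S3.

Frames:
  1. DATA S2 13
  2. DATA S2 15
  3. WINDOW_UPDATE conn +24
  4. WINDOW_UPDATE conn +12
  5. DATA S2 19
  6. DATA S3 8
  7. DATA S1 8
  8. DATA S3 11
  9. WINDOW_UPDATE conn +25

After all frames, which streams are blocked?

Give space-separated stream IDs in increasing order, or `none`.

Answer: S2

Derivation:
Op 1: conn=32 S1=45 S2=32 S3=45 blocked=[]
Op 2: conn=17 S1=45 S2=17 S3=45 blocked=[]
Op 3: conn=41 S1=45 S2=17 S3=45 blocked=[]
Op 4: conn=53 S1=45 S2=17 S3=45 blocked=[]
Op 5: conn=34 S1=45 S2=-2 S3=45 blocked=[2]
Op 6: conn=26 S1=45 S2=-2 S3=37 blocked=[2]
Op 7: conn=18 S1=37 S2=-2 S3=37 blocked=[2]
Op 8: conn=7 S1=37 S2=-2 S3=26 blocked=[2]
Op 9: conn=32 S1=37 S2=-2 S3=26 blocked=[2]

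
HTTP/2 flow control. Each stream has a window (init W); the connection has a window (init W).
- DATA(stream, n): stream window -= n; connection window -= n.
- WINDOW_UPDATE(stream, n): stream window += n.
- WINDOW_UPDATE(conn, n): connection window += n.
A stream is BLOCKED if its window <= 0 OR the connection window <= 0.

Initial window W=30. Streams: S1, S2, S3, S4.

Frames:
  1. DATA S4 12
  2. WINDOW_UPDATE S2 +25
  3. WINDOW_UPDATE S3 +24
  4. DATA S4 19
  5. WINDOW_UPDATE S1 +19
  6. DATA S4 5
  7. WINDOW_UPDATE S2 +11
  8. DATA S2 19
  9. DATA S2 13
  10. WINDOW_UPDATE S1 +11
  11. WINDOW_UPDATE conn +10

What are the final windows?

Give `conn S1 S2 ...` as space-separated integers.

Answer: -28 60 34 54 -6

Derivation:
Op 1: conn=18 S1=30 S2=30 S3=30 S4=18 blocked=[]
Op 2: conn=18 S1=30 S2=55 S3=30 S4=18 blocked=[]
Op 3: conn=18 S1=30 S2=55 S3=54 S4=18 blocked=[]
Op 4: conn=-1 S1=30 S2=55 S3=54 S4=-1 blocked=[1, 2, 3, 4]
Op 5: conn=-1 S1=49 S2=55 S3=54 S4=-1 blocked=[1, 2, 3, 4]
Op 6: conn=-6 S1=49 S2=55 S3=54 S4=-6 blocked=[1, 2, 3, 4]
Op 7: conn=-6 S1=49 S2=66 S3=54 S4=-6 blocked=[1, 2, 3, 4]
Op 8: conn=-25 S1=49 S2=47 S3=54 S4=-6 blocked=[1, 2, 3, 4]
Op 9: conn=-38 S1=49 S2=34 S3=54 S4=-6 blocked=[1, 2, 3, 4]
Op 10: conn=-38 S1=60 S2=34 S3=54 S4=-6 blocked=[1, 2, 3, 4]
Op 11: conn=-28 S1=60 S2=34 S3=54 S4=-6 blocked=[1, 2, 3, 4]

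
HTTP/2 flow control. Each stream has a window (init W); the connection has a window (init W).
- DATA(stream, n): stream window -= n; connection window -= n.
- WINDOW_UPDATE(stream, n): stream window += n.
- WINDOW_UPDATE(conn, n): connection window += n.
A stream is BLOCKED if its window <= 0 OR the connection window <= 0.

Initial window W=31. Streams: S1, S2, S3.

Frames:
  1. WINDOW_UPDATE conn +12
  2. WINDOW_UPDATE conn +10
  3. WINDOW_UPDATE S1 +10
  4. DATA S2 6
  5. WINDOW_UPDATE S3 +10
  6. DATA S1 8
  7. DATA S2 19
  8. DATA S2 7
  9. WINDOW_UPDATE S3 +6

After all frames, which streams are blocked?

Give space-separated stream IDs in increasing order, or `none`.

Answer: S2

Derivation:
Op 1: conn=43 S1=31 S2=31 S3=31 blocked=[]
Op 2: conn=53 S1=31 S2=31 S3=31 blocked=[]
Op 3: conn=53 S1=41 S2=31 S3=31 blocked=[]
Op 4: conn=47 S1=41 S2=25 S3=31 blocked=[]
Op 5: conn=47 S1=41 S2=25 S3=41 blocked=[]
Op 6: conn=39 S1=33 S2=25 S3=41 blocked=[]
Op 7: conn=20 S1=33 S2=6 S3=41 blocked=[]
Op 8: conn=13 S1=33 S2=-1 S3=41 blocked=[2]
Op 9: conn=13 S1=33 S2=-1 S3=47 blocked=[2]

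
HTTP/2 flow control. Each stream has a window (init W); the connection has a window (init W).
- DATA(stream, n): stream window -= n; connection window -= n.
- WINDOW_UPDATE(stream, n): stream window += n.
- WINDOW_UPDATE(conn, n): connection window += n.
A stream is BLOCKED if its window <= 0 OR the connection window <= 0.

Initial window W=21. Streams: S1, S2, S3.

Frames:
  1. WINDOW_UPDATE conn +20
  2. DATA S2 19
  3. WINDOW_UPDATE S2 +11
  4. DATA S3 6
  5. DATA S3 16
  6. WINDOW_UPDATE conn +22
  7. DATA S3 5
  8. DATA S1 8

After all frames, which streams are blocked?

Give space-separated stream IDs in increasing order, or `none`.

Op 1: conn=41 S1=21 S2=21 S3=21 blocked=[]
Op 2: conn=22 S1=21 S2=2 S3=21 blocked=[]
Op 3: conn=22 S1=21 S2=13 S3=21 blocked=[]
Op 4: conn=16 S1=21 S2=13 S3=15 blocked=[]
Op 5: conn=0 S1=21 S2=13 S3=-1 blocked=[1, 2, 3]
Op 6: conn=22 S1=21 S2=13 S3=-1 blocked=[3]
Op 7: conn=17 S1=21 S2=13 S3=-6 blocked=[3]
Op 8: conn=9 S1=13 S2=13 S3=-6 blocked=[3]

Answer: S3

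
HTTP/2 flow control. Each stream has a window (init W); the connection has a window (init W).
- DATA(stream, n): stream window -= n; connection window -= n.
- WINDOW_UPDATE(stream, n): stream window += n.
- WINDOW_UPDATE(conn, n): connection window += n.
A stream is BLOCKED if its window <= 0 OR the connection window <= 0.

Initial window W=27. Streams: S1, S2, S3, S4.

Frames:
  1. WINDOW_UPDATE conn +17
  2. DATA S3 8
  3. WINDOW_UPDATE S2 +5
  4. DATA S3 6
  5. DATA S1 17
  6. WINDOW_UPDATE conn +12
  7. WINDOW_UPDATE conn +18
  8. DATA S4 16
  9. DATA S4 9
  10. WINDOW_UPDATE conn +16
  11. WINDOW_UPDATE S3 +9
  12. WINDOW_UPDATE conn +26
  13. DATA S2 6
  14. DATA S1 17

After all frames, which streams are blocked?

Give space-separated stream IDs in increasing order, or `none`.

Answer: S1

Derivation:
Op 1: conn=44 S1=27 S2=27 S3=27 S4=27 blocked=[]
Op 2: conn=36 S1=27 S2=27 S3=19 S4=27 blocked=[]
Op 3: conn=36 S1=27 S2=32 S3=19 S4=27 blocked=[]
Op 4: conn=30 S1=27 S2=32 S3=13 S4=27 blocked=[]
Op 5: conn=13 S1=10 S2=32 S3=13 S4=27 blocked=[]
Op 6: conn=25 S1=10 S2=32 S3=13 S4=27 blocked=[]
Op 7: conn=43 S1=10 S2=32 S3=13 S4=27 blocked=[]
Op 8: conn=27 S1=10 S2=32 S3=13 S4=11 blocked=[]
Op 9: conn=18 S1=10 S2=32 S3=13 S4=2 blocked=[]
Op 10: conn=34 S1=10 S2=32 S3=13 S4=2 blocked=[]
Op 11: conn=34 S1=10 S2=32 S3=22 S4=2 blocked=[]
Op 12: conn=60 S1=10 S2=32 S3=22 S4=2 blocked=[]
Op 13: conn=54 S1=10 S2=26 S3=22 S4=2 blocked=[]
Op 14: conn=37 S1=-7 S2=26 S3=22 S4=2 blocked=[1]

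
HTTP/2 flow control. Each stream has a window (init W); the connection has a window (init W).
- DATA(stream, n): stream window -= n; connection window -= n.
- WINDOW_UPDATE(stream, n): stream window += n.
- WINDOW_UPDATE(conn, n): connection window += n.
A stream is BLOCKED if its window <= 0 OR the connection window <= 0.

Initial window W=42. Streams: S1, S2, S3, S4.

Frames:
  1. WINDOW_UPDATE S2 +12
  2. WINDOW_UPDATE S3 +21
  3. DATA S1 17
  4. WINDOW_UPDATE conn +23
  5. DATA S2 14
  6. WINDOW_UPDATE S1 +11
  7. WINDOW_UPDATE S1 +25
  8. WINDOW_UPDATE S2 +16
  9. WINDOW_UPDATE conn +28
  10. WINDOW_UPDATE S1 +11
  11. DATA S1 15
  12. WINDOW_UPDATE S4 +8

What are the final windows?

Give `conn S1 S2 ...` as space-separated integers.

Op 1: conn=42 S1=42 S2=54 S3=42 S4=42 blocked=[]
Op 2: conn=42 S1=42 S2=54 S3=63 S4=42 blocked=[]
Op 3: conn=25 S1=25 S2=54 S3=63 S4=42 blocked=[]
Op 4: conn=48 S1=25 S2=54 S3=63 S4=42 blocked=[]
Op 5: conn=34 S1=25 S2=40 S3=63 S4=42 blocked=[]
Op 6: conn=34 S1=36 S2=40 S3=63 S4=42 blocked=[]
Op 7: conn=34 S1=61 S2=40 S3=63 S4=42 blocked=[]
Op 8: conn=34 S1=61 S2=56 S3=63 S4=42 blocked=[]
Op 9: conn=62 S1=61 S2=56 S3=63 S4=42 blocked=[]
Op 10: conn=62 S1=72 S2=56 S3=63 S4=42 blocked=[]
Op 11: conn=47 S1=57 S2=56 S3=63 S4=42 blocked=[]
Op 12: conn=47 S1=57 S2=56 S3=63 S4=50 blocked=[]

Answer: 47 57 56 63 50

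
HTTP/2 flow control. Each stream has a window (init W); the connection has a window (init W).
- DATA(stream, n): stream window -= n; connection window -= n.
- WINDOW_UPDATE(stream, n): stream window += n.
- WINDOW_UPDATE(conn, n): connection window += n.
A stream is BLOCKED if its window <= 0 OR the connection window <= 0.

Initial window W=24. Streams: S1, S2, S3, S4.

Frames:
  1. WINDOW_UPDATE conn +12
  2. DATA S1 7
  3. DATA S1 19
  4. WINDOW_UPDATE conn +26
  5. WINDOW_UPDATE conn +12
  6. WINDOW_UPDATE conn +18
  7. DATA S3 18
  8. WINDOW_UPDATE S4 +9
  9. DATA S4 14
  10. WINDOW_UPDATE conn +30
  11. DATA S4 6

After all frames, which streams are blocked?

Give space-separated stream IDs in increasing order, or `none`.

Answer: S1

Derivation:
Op 1: conn=36 S1=24 S2=24 S3=24 S4=24 blocked=[]
Op 2: conn=29 S1=17 S2=24 S3=24 S4=24 blocked=[]
Op 3: conn=10 S1=-2 S2=24 S3=24 S4=24 blocked=[1]
Op 4: conn=36 S1=-2 S2=24 S3=24 S4=24 blocked=[1]
Op 5: conn=48 S1=-2 S2=24 S3=24 S4=24 blocked=[1]
Op 6: conn=66 S1=-2 S2=24 S3=24 S4=24 blocked=[1]
Op 7: conn=48 S1=-2 S2=24 S3=6 S4=24 blocked=[1]
Op 8: conn=48 S1=-2 S2=24 S3=6 S4=33 blocked=[1]
Op 9: conn=34 S1=-2 S2=24 S3=6 S4=19 blocked=[1]
Op 10: conn=64 S1=-2 S2=24 S3=6 S4=19 blocked=[1]
Op 11: conn=58 S1=-2 S2=24 S3=6 S4=13 blocked=[1]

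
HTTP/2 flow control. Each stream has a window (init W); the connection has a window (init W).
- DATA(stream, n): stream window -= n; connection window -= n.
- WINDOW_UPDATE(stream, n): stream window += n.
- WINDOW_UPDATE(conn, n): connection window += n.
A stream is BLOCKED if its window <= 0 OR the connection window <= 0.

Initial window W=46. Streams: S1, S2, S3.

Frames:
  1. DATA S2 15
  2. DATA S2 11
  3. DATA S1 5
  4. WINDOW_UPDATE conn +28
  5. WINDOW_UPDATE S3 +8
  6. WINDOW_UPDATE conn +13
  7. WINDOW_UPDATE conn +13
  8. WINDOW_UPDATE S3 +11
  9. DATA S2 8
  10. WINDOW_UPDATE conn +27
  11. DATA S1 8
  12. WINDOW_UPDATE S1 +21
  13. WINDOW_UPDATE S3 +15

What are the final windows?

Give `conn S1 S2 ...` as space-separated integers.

Op 1: conn=31 S1=46 S2=31 S3=46 blocked=[]
Op 2: conn=20 S1=46 S2=20 S3=46 blocked=[]
Op 3: conn=15 S1=41 S2=20 S3=46 blocked=[]
Op 4: conn=43 S1=41 S2=20 S3=46 blocked=[]
Op 5: conn=43 S1=41 S2=20 S3=54 blocked=[]
Op 6: conn=56 S1=41 S2=20 S3=54 blocked=[]
Op 7: conn=69 S1=41 S2=20 S3=54 blocked=[]
Op 8: conn=69 S1=41 S2=20 S3=65 blocked=[]
Op 9: conn=61 S1=41 S2=12 S3=65 blocked=[]
Op 10: conn=88 S1=41 S2=12 S3=65 blocked=[]
Op 11: conn=80 S1=33 S2=12 S3=65 blocked=[]
Op 12: conn=80 S1=54 S2=12 S3=65 blocked=[]
Op 13: conn=80 S1=54 S2=12 S3=80 blocked=[]

Answer: 80 54 12 80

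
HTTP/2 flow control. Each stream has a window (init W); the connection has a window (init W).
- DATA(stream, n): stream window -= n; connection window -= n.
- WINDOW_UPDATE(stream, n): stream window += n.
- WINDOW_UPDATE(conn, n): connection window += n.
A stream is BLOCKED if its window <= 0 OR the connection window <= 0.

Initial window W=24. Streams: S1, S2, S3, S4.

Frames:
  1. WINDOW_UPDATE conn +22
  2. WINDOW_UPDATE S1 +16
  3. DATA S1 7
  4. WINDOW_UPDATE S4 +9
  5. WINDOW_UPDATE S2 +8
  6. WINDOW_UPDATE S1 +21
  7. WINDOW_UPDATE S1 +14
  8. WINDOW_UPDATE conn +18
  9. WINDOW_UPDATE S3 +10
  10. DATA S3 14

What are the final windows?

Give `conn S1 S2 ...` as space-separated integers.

Op 1: conn=46 S1=24 S2=24 S3=24 S4=24 blocked=[]
Op 2: conn=46 S1=40 S2=24 S3=24 S4=24 blocked=[]
Op 3: conn=39 S1=33 S2=24 S3=24 S4=24 blocked=[]
Op 4: conn=39 S1=33 S2=24 S3=24 S4=33 blocked=[]
Op 5: conn=39 S1=33 S2=32 S3=24 S4=33 blocked=[]
Op 6: conn=39 S1=54 S2=32 S3=24 S4=33 blocked=[]
Op 7: conn=39 S1=68 S2=32 S3=24 S4=33 blocked=[]
Op 8: conn=57 S1=68 S2=32 S3=24 S4=33 blocked=[]
Op 9: conn=57 S1=68 S2=32 S3=34 S4=33 blocked=[]
Op 10: conn=43 S1=68 S2=32 S3=20 S4=33 blocked=[]

Answer: 43 68 32 20 33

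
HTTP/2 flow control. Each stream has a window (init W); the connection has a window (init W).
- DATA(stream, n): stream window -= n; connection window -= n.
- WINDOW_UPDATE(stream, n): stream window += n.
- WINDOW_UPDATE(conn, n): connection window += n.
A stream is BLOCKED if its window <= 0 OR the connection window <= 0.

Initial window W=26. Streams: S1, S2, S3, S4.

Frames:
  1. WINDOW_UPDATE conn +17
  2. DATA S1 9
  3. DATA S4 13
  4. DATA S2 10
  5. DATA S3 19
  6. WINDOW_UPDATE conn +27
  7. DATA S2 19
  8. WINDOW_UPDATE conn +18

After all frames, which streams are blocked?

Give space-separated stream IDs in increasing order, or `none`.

Op 1: conn=43 S1=26 S2=26 S3=26 S4=26 blocked=[]
Op 2: conn=34 S1=17 S2=26 S3=26 S4=26 blocked=[]
Op 3: conn=21 S1=17 S2=26 S3=26 S4=13 blocked=[]
Op 4: conn=11 S1=17 S2=16 S3=26 S4=13 blocked=[]
Op 5: conn=-8 S1=17 S2=16 S3=7 S4=13 blocked=[1, 2, 3, 4]
Op 6: conn=19 S1=17 S2=16 S3=7 S4=13 blocked=[]
Op 7: conn=0 S1=17 S2=-3 S3=7 S4=13 blocked=[1, 2, 3, 4]
Op 8: conn=18 S1=17 S2=-3 S3=7 S4=13 blocked=[2]

Answer: S2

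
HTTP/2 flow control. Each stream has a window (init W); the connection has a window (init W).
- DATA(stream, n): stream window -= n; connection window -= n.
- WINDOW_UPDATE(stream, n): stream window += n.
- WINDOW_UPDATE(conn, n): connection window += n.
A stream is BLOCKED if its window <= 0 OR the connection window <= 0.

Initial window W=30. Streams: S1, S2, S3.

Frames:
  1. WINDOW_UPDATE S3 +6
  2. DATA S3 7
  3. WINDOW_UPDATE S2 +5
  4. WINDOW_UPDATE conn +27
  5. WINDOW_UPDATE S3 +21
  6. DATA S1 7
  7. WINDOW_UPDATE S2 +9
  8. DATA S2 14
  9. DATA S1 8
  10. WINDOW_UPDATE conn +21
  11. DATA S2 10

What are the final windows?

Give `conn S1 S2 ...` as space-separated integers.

Answer: 32 15 20 50

Derivation:
Op 1: conn=30 S1=30 S2=30 S3=36 blocked=[]
Op 2: conn=23 S1=30 S2=30 S3=29 blocked=[]
Op 3: conn=23 S1=30 S2=35 S3=29 blocked=[]
Op 4: conn=50 S1=30 S2=35 S3=29 blocked=[]
Op 5: conn=50 S1=30 S2=35 S3=50 blocked=[]
Op 6: conn=43 S1=23 S2=35 S3=50 blocked=[]
Op 7: conn=43 S1=23 S2=44 S3=50 blocked=[]
Op 8: conn=29 S1=23 S2=30 S3=50 blocked=[]
Op 9: conn=21 S1=15 S2=30 S3=50 blocked=[]
Op 10: conn=42 S1=15 S2=30 S3=50 blocked=[]
Op 11: conn=32 S1=15 S2=20 S3=50 blocked=[]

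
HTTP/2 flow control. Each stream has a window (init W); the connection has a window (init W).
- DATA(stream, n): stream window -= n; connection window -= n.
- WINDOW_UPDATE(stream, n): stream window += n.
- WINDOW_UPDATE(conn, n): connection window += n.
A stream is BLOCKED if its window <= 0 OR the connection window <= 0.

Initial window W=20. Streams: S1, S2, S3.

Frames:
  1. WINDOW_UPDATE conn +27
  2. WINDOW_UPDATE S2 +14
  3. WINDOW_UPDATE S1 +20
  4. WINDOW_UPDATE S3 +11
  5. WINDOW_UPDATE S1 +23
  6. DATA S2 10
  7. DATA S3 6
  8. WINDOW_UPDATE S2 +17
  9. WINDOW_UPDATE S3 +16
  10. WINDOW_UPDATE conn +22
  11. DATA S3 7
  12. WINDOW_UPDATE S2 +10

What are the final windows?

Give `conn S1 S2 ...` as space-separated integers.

Op 1: conn=47 S1=20 S2=20 S3=20 blocked=[]
Op 2: conn=47 S1=20 S2=34 S3=20 blocked=[]
Op 3: conn=47 S1=40 S2=34 S3=20 blocked=[]
Op 4: conn=47 S1=40 S2=34 S3=31 blocked=[]
Op 5: conn=47 S1=63 S2=34 S3=31 blocked=[]
Op 6: conn=37 S1=63 S2=24 S3=31 blocked=[]
Op 7: conn=31 S1=63 S2=24 S3=25 blocked=[]
Op 8: conn=31 S1=63 S2=41 S3=25 blocked=[]
Op 9: conn=31 S1=63 S2=41 S3=41 blocked=[]
Op 10: conn=53 S1=63 S2=41 S3=41 blocked=[]
Op 11: conn=46 S1=63 S2=41 S3=34 blocked=[]
Op 12: conn=46 S1=63 S2=51 S3=34 blocked=[]

Answer: 46 63 51 34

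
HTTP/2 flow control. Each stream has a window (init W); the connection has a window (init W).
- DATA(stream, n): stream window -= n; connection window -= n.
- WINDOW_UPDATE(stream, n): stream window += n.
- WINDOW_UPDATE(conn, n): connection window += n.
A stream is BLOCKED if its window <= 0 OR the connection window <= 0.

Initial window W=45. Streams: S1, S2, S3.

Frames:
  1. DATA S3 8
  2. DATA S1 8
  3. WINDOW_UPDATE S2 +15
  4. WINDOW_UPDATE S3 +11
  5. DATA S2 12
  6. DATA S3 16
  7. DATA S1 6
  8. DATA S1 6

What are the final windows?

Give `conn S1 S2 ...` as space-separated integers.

Answer: -11 25 48 32

Derivation:
Op 1: conn=37 S1=45 S2=45 S3=37 blocked=[]
Op 2: conn=29 S1=37 S2=45 S3=37 blocked=[]
Op 3: conn=29 S1=37 S2=60 S3=37 blocked=[]
Op 4: conn=29 S1=37 S2=60 S3=48 blocked=[]
Op 5: conn=17 S1=37 S2=48 S3=48 blocked=[]
Op 6: conn=1 S1=37 S2=48 S3=32 blocked=[]
Op 7: conn=-5 S1=31 S2=48 S3=32 blocked=[1, 2, 3]
Op 8: conn=-11 S1=25 S2=48 S3=32 blocked=[1, 2, 3]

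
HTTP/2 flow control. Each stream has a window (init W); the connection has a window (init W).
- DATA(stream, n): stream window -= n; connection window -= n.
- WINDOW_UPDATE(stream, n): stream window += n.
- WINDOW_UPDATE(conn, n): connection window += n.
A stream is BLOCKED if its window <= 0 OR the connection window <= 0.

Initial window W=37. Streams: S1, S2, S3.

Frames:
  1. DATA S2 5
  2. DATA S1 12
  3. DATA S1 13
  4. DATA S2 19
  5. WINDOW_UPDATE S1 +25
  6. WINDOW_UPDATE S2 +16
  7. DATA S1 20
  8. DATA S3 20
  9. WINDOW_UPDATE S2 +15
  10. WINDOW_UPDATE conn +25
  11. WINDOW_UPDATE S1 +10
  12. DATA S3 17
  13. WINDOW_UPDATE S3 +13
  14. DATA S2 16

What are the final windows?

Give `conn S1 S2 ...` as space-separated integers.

Op 1: conn=32 S1=37 S2=32 S3=37 blocked=[]
Op 2: conn=20 S1=25 S2=32 S3=37 blocked=[]
Op 3: conn=7 S1=12 S2=32 S3=37 blocked=[]
Op 4: conn=-12 S1=12 S2=13 S3=37 blocked=[1, 2, 3]
Op 5: conn=-12 S1=37 S2=13 S3=37 blocked=[1, 2, 3]
Op 6: conn=-12 S1=37 S2=29 S3=37 blocked=[1, 2, 3]
Op 7: conn=-32 S1=17 S2=29 S3=37 blocked=[1, 2, 3]
Op 8: conn=-52 S1=17 S2=29 S3=17 blocked=[1, 2, 3]
Op 9: conn=-52 S1=17 S2=44 S3=17 blocked=[1, 2, 3]
Op 10: conn=-27 S1=17 S2=44 S3=17 blocked=[1, 2, 3]
Op 11: conn=-27 S1=27 S2=44 S3=17 blocked=[1, 2, 3]
Op 12: conn=-44 S1=27 S2=44 S3=0 blocked=[1, 2, 3]
Op 13: conn=-44 S1=27 S2=44 S3=13 blocked=[1, 2, 3]
Op 14: conn=-60 S1=27 S2=28 S3=13 blocked=[1, 2, 3]

Answer: -60 27 28 13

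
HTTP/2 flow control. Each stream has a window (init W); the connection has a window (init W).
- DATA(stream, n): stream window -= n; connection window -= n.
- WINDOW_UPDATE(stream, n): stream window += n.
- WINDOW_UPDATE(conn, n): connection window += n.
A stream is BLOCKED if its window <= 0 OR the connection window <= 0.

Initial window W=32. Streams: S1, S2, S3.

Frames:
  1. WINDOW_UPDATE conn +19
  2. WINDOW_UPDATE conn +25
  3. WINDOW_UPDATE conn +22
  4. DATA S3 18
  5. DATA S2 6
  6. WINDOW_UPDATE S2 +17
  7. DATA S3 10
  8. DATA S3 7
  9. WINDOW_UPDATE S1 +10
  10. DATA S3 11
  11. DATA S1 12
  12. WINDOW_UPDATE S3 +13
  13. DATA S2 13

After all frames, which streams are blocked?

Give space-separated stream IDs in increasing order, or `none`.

Answer: S3

Derivation:
Op 1: conn=51 S1=32 S2=32 S3=32 blocked=[]
Op 2: conn=76 S1=32 S2=32 S3=32 blocked=[]
Op 3: conn=98 S1=32 S2=32 S3=32 blocked=[]
Op 4: conn=80 S1=32 S2=32 S3=14 blocked=[]
Op 5: conn=74 S1=32 S2=26 S3=14 blocked=[]
Op 6: conn=74 S1=32 S2=43 S3=14 blocked=[]
Op 7: conn=64 S1=32 S2=43 S3=4 blocked=[]
Op 8: conn=57 S1=32 S2=43 S3=-3 blocked=[3]
Op 9: conn=57 S1=42 S2=43 S3=-3 blocked=[3]
Op 10: conn=46 S1=42 S2=43 S3=-14 blocked=[3]
Op 11: conn=34 S1=30 S2=43 S3=-14 blocked=[3]
Op 12: conn=34 S1=30 S2=43 S3=-1 blocked=[3]
Op 13: conn=21 S1=30 S2=30 S3=-1 blocked=[3]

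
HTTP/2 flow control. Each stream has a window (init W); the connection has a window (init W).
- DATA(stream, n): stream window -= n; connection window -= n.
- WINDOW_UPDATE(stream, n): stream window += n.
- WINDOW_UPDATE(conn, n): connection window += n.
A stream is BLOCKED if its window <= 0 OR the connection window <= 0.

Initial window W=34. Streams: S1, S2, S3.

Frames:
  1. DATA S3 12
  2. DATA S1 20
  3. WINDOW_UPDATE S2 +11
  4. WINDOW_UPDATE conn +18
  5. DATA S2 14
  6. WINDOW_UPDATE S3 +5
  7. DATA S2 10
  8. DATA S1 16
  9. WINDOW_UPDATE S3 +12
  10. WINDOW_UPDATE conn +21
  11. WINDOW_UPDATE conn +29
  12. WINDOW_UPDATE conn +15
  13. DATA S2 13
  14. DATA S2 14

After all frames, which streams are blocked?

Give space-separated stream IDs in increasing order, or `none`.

Op 1: conn=22 S1=34 S2=34 S3=22 blocked=[]
Op 2: conn=2 S1=14 S2=34 S3=22 blocked=[]
Op 3: conn=2 S1=14 S2=45 S3=22 blocked=[]
Op 4: conn=20 S1=14 S2=45 S3=22 blocked=[]
Op 5: conn=6 S1=14 S2=31 S3=22 blocked=[]
Op 6: conn=6 S1=14 S2=31 S3=27 blocked=[]
Op 7: conn=-4 S1=14 S2=21 S3=27 blocked=[1, 2, 3]
Op 8: conn=-20 S1=-2 S2=21 S3=27 blocked=[1, 2, 3]
Op 9: conn=-20 S1=-2 S2=21 S3=39 blocked=[1, 2, 3]
Op 10: conn=1 S1=-2 S2=21 S3=39 blocked=[1]
Op 11: conn=30 S1=-2 S2=21 S3=39 blocked=[1]
Op 12: conn=45 S1=-2 S2=21 S3=39 blocked=[1]
Op 13: conn=32 S1=-2 S2=8 S3=39 blocked=[1]
Op 14: conn=18 S1=-2 S2=-6 S3=39 blocked=[1, 2]

Answer: S1 S2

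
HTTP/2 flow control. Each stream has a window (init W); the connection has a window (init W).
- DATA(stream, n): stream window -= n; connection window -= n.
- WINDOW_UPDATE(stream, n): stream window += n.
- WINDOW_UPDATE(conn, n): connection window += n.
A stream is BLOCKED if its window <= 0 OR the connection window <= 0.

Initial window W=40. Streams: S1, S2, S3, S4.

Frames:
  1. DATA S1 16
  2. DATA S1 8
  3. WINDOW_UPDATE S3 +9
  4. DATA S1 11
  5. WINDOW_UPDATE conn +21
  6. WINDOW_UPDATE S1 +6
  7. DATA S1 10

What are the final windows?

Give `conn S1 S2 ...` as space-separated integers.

Answer: 16 1 40 49 40

Derivation:
Op 1: conn=24 S1=24 S2=40 S3=40 S4=40 blocked=[]
Op 2: conn=16 S1=16 S2=40 S3=40 S4=40 blocked=[]
Op 3: conn=16 S1=16 S2=40 S3=49 S4=40 blocked=[]
Op 4: conn=5 S1=5 S2=40 S3=49 S4=40 blocked=[]
Op 5: conn=26 S1=5 S2=40 S3=49 S4=40 blocked=[]
Op 6: conn=26 S1=11 S2=40 S3=49 S4=40 blocked=[]
Op 7: conn=16 S1=1 S2=40 S3=49 S4=40 blocked=[]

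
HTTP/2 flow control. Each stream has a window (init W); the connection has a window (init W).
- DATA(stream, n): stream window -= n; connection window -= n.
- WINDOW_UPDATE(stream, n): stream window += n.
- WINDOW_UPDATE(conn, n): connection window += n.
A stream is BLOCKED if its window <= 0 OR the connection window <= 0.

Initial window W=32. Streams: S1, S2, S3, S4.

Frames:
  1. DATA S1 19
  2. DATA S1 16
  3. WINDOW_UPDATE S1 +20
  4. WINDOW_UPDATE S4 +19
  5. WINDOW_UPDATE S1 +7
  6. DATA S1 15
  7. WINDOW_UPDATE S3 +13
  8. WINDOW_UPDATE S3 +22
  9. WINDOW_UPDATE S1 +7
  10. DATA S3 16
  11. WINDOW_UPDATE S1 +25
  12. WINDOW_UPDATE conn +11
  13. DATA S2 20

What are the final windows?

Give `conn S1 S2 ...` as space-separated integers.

Op 1: conn=13 S1=13 S2=32 S3=32 S4=32 blocked=[]
Op 2: conn=-3 S1=-3 S2=32 S3=32 S4=32 blocked=[1, 2, 3, 4]
Op 3: conn=-3 S1=17 S2=32 S3=32 S4=32 blocked=[1, 2, 3, 4]
Op 4: conn=-3 S1=17 S2=32 S3=32 S4=51 blocked=[1, 2, 3, 4]
Op 5: conn=-3 S1=24 S2=32 S3=32 S4=51 blocked=[1, 2, 3, 4]
Op 6: conn=-18 S1=9 S2=32 S3=32 S4=51 blocked=[1, 2, 3, 4]
Op 7: conn=-18 S1=9 S2=32 S3=45 S4=51 blocked=[1, 2, 3, 4]
Op 8: conn=-18 S1=9 S2=32 S3=67 S4=51 blocked=[1, 2, 3, 4]
Op 9: conn=-18 S1=16 S2=32 S3=67 S4=51 blocked=[1, 2, 3, 4]
Op 10: conn=-34 S1=16 S2=32 S3=51 S4=51 blocked=[1, 2, 3, 4]
Op 11: conn=-34 S1=41 S2=32 S3=51 S4=51 blocked=[1, 2, 3, 4]
Op 12: conn=-23 S1=41 S2=32 S3=51 S4=51 blocked=[1, 2, 3, 4]
Op 13: conn=-43 S1=41 S2=12 S3=51 S4=51 blocked=[1, 2, 3, 4]

Answer: -43 41 12 51 51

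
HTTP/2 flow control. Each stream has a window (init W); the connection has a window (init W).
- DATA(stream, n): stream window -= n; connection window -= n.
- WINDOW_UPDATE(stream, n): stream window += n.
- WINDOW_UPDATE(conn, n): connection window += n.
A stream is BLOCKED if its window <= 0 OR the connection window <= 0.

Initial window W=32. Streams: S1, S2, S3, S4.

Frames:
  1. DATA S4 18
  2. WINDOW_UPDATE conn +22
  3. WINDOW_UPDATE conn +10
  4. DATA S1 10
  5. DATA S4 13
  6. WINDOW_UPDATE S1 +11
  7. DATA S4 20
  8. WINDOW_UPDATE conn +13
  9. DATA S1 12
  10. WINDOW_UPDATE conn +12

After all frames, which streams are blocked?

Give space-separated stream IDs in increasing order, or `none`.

Answer: S4

Derivation:
Op 1: conn=14 S1=32 S2=32 S3=32 S4=14 blocked=[]
Op 2: conn=36 S1=32 S2=32 S3=32 S4=14 blocked=[]
Op 3: conn=46 S1=32 S2=32 S3=32 S4=14 blocked=[]
Op 4: conn=36 S1=22 S2=32 S3=32 S4=14 blocked=[]
Op 5: conn=23 S1=22 S2=32 S3=32 S4=1 blocked=[]
Op 6: conn=23 S1=33 S2=32 S3=32 S4=1 blocked=[]
Op 7: conn=3 S1=33 S2=32 S3=32 S4=-19 blocked=[4]
Op 8: conn=16 S1=33 S2=32 S3=32 S4=-19 blocked=[4]
Op 9: conn=4 S1=21 S2=32 S3=32 S4=-19 blocked=[4]
Op 10: conn=16 S1=21 S2=32 S3=32 S4=-19 blocked=[4]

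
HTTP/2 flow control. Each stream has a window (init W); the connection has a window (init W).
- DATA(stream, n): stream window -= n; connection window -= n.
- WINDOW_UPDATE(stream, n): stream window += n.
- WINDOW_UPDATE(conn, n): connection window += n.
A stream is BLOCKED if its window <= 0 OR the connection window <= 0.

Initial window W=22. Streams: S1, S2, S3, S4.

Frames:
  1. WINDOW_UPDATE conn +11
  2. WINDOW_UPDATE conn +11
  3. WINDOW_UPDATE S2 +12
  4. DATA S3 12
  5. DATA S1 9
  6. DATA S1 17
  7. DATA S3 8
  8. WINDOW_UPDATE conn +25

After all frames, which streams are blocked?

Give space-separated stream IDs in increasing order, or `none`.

Answer: S1

Derivation:
Op 1: conn=33 S1=22 S2=22 S3=22 S4=22 blocked=[]
Op 2: conn=44 S1=22 S2=22 S3=22 S4=22 blocked=[]
Op 3: conn=44 S1=22 S2=34 S3=22 S4=22 blocked=[]
Op 4: conn=32 S1=22 S2=34 S3=10 S4=22 blocked=[]
Op 5: conn=23 S1=13 S2=34 S3=10 S4=22 blocked=[]
Op 6: conn=6 S1=-4 S2=34 S3=10 S4=22 blocked=[1]
Op 7: conn=-2 S1=-4 S2=34 S3=2 S4=22 blocked=[1, 2, 3, 4]
Op 8: conn=23 S1=-4 S2=34 S3=2 S4=22 blocked=[1]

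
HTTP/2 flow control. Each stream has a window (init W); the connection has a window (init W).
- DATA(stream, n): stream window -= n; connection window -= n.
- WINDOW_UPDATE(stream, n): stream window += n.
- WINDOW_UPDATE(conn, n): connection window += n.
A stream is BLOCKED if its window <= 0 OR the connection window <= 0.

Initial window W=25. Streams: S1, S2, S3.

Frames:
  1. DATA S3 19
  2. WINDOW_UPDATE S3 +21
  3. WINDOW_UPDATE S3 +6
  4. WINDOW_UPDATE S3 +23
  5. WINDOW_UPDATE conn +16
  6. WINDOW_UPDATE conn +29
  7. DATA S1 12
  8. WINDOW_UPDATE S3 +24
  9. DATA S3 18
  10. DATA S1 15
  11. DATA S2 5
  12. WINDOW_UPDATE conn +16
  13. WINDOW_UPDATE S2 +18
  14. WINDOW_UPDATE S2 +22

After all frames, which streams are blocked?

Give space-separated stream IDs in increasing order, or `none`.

Op 1: conn=6 S1=25 S2=25 S3=6 blocked=[]
Op 2: conn=6 S1=25 S2=25 S3=27 blocked=[]
Op 3: conn=6 S1=25 S2=25 S3=33 blocked=[]
Op 4: conn=6 S1=25 S2=25 S3=56 blocked=[]
Op 5: conn=22 S1=25 S2=25 S3=56 blocked=[]
Op 6: conn=51 S1=25 S2=25 S3=56 blocked=[]
Op 7: conn=39 S1=13 S2=25 S3=56 blocked=[]
Op 8: conn=39 S1=13 S2=25 S3=80 blocked=[]
Op 9: conn=21 S1=13 S2=25 S3=62 blocked=[]
Op 10: conn=6 S1=-2 S2=25 S3=62 blocked=[1]
Op 11: conn=1 S1=-2 S2=20 S3=62 blocked=[1]
Op 12: conn=17 S1=-2 S2=20 S3=62 blocked=[1]
Op 13: conn=17 S1=-2 S2=38 S3=62 blocked=[1]
Op 14: conn=17 S1=-2 S2=60 S3=62 blocked=[1]

Answer: S1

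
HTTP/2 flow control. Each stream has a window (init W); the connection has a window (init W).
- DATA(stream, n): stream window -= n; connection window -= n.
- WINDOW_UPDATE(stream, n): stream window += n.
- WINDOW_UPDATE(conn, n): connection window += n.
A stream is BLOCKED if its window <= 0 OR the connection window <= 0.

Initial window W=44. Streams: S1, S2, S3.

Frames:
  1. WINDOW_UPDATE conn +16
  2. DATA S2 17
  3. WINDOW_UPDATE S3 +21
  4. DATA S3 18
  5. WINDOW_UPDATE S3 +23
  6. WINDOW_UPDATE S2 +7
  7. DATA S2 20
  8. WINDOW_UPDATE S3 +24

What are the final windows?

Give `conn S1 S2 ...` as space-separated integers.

Answer: 5 44 14 94

Derivation:
Op 1: conn=60 S1=44 S2=44 S3=44 blocked=[]
Op 2: conn=43 S1=44 S2=27 S3=44 blocked=[]
Op 3: conn=43 S1=44 S2=27 S3=65 blocked=[]
Op 4: conn=25 S1=44 S2=27 S3=47 blocked=[]
Op 5: conn=25 S1=44 S2=27 S3=70 blocked=[]
Op 6: conn=25 S1=44 S2=34 S3=70 blocked=[]
Op 7: conn=5 S1=44 S2=14 S3=70 blocked=[]
Op 8: conn=5 S1=44 S2=14 S3=94 blocked=[]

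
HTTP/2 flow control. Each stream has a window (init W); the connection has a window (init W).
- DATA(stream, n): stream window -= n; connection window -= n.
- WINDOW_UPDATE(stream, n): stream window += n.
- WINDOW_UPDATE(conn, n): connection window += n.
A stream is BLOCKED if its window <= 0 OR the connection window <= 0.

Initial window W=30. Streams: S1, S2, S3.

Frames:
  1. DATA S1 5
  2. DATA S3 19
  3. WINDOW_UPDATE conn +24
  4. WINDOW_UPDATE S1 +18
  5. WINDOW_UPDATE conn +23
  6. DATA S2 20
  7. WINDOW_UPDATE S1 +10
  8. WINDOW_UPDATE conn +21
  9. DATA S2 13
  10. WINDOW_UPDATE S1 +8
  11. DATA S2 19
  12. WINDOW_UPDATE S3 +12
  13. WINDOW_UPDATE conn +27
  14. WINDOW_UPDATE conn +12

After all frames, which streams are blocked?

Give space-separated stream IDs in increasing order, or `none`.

Op 1: conn=25 S1=25 S2=30 S3=30 blocked=[]
Op 2: conn=6 S1=25 S2=30 S3=11 blocked=[]
Op 3: conn=30 S1=25 S2=30 S3=11 blocked=[]
Op 4: conn=30 S1=43 S2=30 S3=11 blocked=[]
Op 5: conn=53 S1=43 S2=30 S3=11 blocked=[]
Op 6: conn=33 S1=43 S2=10 S3=11 blocked=[]
Op 7: conn=33 S1=53 S2=10 S3=11 blocked=[]
Op 8: conn=54 S1=53 S2=10 S3=11 blocked=[]
Op 9: conn=41 S1=53 S2=-3 S3=11 blocked=[2]
Op 10: conn=41 S1=61 S2=-3 S3=11 blocked=[2]
Op 11: conn=22 S1=61 S2=-22 S3=11 blocked=[2]
Op 12: conn=22 S1=61 S2=-22 S3=23 blocked=[2]
Op 13: conn=49 S1=61 S2=-22 S3=23 blocked=[2]
Op 14: conn=61 S1=61 S2=-22 S3=23 blocked=[2]

Answer: S2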